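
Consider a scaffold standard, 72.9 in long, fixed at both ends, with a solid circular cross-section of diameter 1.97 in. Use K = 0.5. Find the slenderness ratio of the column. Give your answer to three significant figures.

For a solid circle r = d/4 = 1.97/4 = 0.4925 in
L_e = K·L = 0.5 × 72.9 = 36.45 in
λ = L_e / r_min = 36.450 / 0.4925 = 74.0

λ ≈ 74.0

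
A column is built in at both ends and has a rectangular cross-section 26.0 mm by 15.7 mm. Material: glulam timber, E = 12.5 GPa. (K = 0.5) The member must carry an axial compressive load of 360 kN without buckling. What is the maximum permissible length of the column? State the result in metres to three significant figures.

Buckling occurs about the weak axis: I_min = h·b³/12 with b = 15.7 mm (the shorter side).
I_min = 26.0×15.7³/12 = 8.385×10^3 mm⁴
I = 8.385×10^-9 m⁴
At the buckling limit P_cr = P = 3.600×10^5 N
From P_cr = π²EI/(K·L)²:  L = (1/K)·√(π²EI/P_cr) = (1/0.5)·√(π²×1.25×10^10×8.385×10^-9/3.600×10^5)
L = 0.107 m

L_max ≈ 0.107 m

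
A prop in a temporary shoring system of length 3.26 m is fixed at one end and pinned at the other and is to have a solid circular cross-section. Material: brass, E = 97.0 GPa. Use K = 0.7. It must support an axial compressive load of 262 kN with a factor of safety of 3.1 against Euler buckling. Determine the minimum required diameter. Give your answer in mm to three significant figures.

Required P_cr = n·P = 3.1 × 262 = 812.2 kN
L_e = K·L = 0.7 × 3.26 = 2.282 m
Required I = P_cr·L_e²/(π²E) = 8.122×10^5 × 2.282² / (π² × 9.70×10^10) = 4.418×10^-6 m⁴
I_req = 4.418×10^6 mm⁴
Solid circle: I = πd⁴/64  ⇒  d = (64I/π)^(1/4) = (64×4.418×10^6/π)^(1/4) = 97.4 mm

d ≈ 97.4 mm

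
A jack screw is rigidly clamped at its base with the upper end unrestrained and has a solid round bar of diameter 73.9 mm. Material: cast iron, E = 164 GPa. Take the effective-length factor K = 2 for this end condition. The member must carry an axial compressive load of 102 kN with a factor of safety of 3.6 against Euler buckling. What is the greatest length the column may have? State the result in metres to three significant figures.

I = πd⁴/64 = π×73.9⁴/64 = 1.464×10^6 mm⁴
I = 1.464×10^-6 m⁴
Required critical load P_cr = n·P = 3.6 × 102 = 367.2 kN = 3.672×10^5 N
From P_cr = π²EI/(K·L)²:  L = (1/K)·√(π²EI/P_cr) = (1/2)·√(π²×1.64×10^11×1.464×10^-6/3.672×10^5)
L = 1.27 m

L_max ≈ 1.27 m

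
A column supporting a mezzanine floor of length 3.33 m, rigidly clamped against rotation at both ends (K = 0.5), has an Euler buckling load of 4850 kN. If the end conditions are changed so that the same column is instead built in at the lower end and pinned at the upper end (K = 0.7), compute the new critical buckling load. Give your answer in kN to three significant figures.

P_cr ≈ 2470 kN

P_cr ∝ 1/K², so P_cr,new = P_cr,old × (K_old/K_new)² = 4850 × (0.5/0.7)²
= 4850 × 0.5102 = 2470 kN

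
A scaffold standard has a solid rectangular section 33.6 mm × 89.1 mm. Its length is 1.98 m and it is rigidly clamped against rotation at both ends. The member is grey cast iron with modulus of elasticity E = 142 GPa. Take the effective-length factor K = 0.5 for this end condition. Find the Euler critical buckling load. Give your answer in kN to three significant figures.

P_cr ≈ 403 kN

Buckling occurs about the weak axis: I_min = h·b³/12 with b = 33.6 mm (the shorter side).
I_min = 89.1×33.6³/12 = 2.817×10^5 mm⁴
I = 2.817×10^5 mm⁴ = 2.817×10^-7 m⁴
Effective length L_e = K·L = 0.5 × 1.98 = 0.9900 m
P_cr = π²EI / L_e² = π² × 142×10⁹ × 2.817×10^-7 / 0.9900² = 4.027×10^5 N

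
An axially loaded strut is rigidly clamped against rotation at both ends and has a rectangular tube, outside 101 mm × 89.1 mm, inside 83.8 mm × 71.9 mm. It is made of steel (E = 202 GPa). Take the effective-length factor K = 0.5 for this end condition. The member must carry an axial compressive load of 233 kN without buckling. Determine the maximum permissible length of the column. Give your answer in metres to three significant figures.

L_max ≈ 10.7 m

Weak-axis I_min = (h_o·b_o³ − h_i·b_i³)/12 with b_o = 89.1, b_i = 71.90 mm (shorter outer/inner sides).
I_min = (101×89.1³ − 83.80×71.90³)/12 = 3.358×10^6 mm⁴
I = 3.358×10^-6 m⁴
At the buckling limit P_cr = P = 2.330×10^5 N
From P_cr = π²EI/(K·L)²:  L = (1/K)·√(π²EI/P_cr) = (1/0.5)·√(π²×2.02×10^11×3.358×10^-6/2.330×10^5)
L = 10.7 m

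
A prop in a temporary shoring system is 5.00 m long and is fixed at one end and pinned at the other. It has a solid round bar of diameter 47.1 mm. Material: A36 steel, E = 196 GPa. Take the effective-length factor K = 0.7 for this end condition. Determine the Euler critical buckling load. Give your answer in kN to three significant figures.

I = πd⁴/64 = π×47.1⁴/64 = 2.416×10^5 mm⁴
I = 2.416×10^5 mm⁴ = 2.416×10^-7 m⁴
Effective length L_e = K·L = 0.7 × 5.00 = 3.500 m
P_cr = π²EI / L_e² = π² × 196×10⁹ × 2.416×10^-7 / 3.500² = 3.815×10^4 N

P_cr ≈ 38.1 kN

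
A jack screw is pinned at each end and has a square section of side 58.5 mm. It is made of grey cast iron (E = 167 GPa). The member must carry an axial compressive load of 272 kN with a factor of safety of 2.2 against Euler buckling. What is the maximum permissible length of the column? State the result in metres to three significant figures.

L_max ≈ 1.64 m

I = a⁴/12 = 58.5⁴/12 = 9.760×10^5 mm⁴
I = 9.760×10^-7 m⁴
Required critical load P_cr = n·P = 2.2 × 272 = 598.4 kN = 5.984×10^5 N
From P_cr = π²EI/(K·L)²:  L = (1/K)·√(π²EI/P_cr) = (1/1)·√(π²×1.67×10^11×9.760×10^-7/5.984×10^5)
L = 1.64 m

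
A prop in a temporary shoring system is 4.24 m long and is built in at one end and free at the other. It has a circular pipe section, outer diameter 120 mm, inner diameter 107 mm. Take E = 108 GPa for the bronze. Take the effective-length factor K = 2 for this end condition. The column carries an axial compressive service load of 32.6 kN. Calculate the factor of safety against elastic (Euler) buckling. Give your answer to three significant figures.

d_o = 120 mm, d_i = 107 mm
I = π(d_o⁴ − d_i⁴)/64 = π(120⁴ − 107.0⁴)/64 = 3.744×10^6 mm⁴
I = 3.744×10^6 mm⁴ = 3.744×10^-6 m⁴
Effective length L_e = K·L = 2 × 4.24 = 8.480 m
P_cr = π²EI / L_e² = π² × 108×10⁹ × 3.744×10^-6 / 8.480² = 5.550×10^4 N
Factor of safety n = P_cr / P = 55.503 / 32.6 = 1.70

n ≈ 1.70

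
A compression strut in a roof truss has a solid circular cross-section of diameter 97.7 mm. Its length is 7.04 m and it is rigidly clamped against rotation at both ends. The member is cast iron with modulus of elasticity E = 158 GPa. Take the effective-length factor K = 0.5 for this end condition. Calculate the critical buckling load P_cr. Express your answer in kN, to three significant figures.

I = πd⁴/64 = π×97.7⁴/64 = 4.472×10^6 mm⁴
I = 4.472×10^6 mm⁴ = 4.472×10^-6 m⁴
Effective length L_e = K·L = 0.5 × 7.04 = 3.520 m
P_cr = π²EI / L_e² = π² × 158×10⁹ × 4.472×10^-6 / 3.520² = 5.629×10^5 N

P_cr ≈ 563 kN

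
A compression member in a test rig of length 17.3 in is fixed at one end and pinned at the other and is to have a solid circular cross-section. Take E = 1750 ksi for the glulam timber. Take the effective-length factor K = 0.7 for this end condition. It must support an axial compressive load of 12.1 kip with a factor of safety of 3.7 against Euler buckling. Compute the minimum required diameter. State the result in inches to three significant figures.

d ≈ 1.67 in

Required P_cr = n·P = 3.7 × 12.1 = 44.77 kip
L_e = K·L = 0.7 × 17.3 = 12.11 in
Required I = P_cr·L_e²/(π²E) = 4.477×10^4 × 12.11² / (π² × 1.75×10^6) = 0.3801 in⁴
Solid circle: I = πd⁴/64  ⇒  d = (64I/π)^(1/4) = (64×0.3801/π)^(1/4) = 1.67 in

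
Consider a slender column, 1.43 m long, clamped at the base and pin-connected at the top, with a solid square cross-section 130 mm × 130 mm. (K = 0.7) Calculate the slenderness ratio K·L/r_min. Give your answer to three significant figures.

For a square r = a/√12 = 130/√12 = 37.53 mm
L_e = K·L = 0.7 × 1.43 m = 1.001 m = 1001.0 mm
λ = L_e / r_min = 1001.0 / 37.53 = 26.7

λ ≈ 26.7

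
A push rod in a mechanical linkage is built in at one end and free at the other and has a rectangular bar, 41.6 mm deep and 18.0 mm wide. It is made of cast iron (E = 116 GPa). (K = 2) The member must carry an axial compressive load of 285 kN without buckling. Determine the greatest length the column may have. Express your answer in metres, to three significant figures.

L_max ≈ 0.142 m

Buckling occurs about the weak axis: I_min = h·b³/12 with b = 18.0 mm (the shorter side).
I_min = 41.6×18.0³/12 = 2.022×10^4 mm⁴
I = 2.022×10^-8 m⁴
At the buckling limit P_cr = P = 2.850×10^5 N
From P_cr = π²EI/(K·L)²:  L = (1/K)·√(π²EI/P_cr) = (1/2)·√(π²×1.16×10^11×2.022×10^-8/2.850×10^5)
L = 0.142 m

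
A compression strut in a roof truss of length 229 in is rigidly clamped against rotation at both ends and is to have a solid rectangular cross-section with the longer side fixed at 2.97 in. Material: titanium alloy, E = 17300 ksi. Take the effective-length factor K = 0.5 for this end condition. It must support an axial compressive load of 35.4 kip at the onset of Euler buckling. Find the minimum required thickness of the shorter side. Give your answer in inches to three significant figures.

b ≈ 2.22 in

L_e = K·L = 0.5 × 229 = 114.5 in
Required I = P_cr·L_e²/(π²E) = 3.540×10^4 × 114.5² / (π² × 1.73×10^7) = 2.718 in⁴
Rectangle, weak axis: I_min = h·b³/12 with h = 2.97 in fixed  ⇒  b = (12I/h)^(1/3) = 2.22 in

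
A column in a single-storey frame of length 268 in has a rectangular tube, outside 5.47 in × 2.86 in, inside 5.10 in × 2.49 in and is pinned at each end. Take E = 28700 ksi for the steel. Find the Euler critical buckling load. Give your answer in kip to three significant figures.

Weak-axis I_min = (h_o·b_o³ − h_i·b_i³)/12 with b_o = 2.86, b_i = 2.490 in (shorter outer/inner sides).
I_min = (5.47×2.86³ − 5.100×2.490³)/12 = 4.102 in⁴
Effective length L_e = K·L = 1 × 268 = 268.0 in
P_cr = π²EI / L_e² = π² × 28700×10³ × 4.102 / 268.0² = 1.618×10^4 lb

P_cr ≈ 16.2 kip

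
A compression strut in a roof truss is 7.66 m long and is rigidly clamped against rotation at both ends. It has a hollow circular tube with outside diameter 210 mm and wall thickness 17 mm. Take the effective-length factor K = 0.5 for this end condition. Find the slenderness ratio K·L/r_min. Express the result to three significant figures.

Inner diameter d_i = 210 − 2×17 = 176.0 mm
I = π(d_o⁴ − d_i⁴)/64 = π(210⁴ − 176.0⁴)/64 = 4.837×10^7 mm⁴
A = 1.031×10^4 mm²;  r_min = √(I/A) = √(4.837×10^7/1.031×10^4) = 68.50 mm
L_e = K·L = 0.5 × 7.66 m = 3.830 m = 3830.0 mm
λ = L_e / r_min = 3830.0 / 68.50 = 55.9

λ ≈ 55.9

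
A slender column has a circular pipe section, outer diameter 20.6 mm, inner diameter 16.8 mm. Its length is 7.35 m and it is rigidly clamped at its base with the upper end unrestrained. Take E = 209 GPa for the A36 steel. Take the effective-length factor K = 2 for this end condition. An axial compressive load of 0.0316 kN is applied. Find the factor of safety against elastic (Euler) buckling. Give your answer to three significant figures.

d_o = 20.6 mm, d_i = 16.8 mm
I = π(d_o⁴ − d_i⁴)/64 = π(20.6⁴ − 16.80⁴)/64 = 4.929×10^3 mm⁴
I = 4.929×10^3 mm⁴ = 4.929×10^-9 m⁴
Effective length L_e = K·L = 2 × 7.35 = 14.70 m
P_cr = π²EI / L_e² = π² × 209×10⁹ × 4.929×10^-9 / 14.70² = 47.06 N
Factor of safety n = P_cr / P = 0.047055 / 0.0316 = 1.49

n ≈ 1.49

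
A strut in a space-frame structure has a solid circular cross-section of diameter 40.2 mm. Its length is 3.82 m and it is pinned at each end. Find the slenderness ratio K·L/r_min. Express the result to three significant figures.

λ ≈ 380

I = πd⁴/64 = π×40.2⁴/64 = 1.282×10^5 mm⁴
A = 1.269×10^3 mm²;  r_min = √(I/A) = √(1.282×10^5/1.269×10^3) = 10.05 mm
L_e = K·L = 1 × 3.82 m = 3.820 m = 3820.0 mm
λ = L_e / r_min = 3820.0 / 10.05 = 380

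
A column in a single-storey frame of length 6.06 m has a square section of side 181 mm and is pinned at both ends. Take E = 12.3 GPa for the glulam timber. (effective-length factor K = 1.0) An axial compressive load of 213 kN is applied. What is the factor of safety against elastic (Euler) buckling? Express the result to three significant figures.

I = a⁴/12 = 181⁴/12 = 8.944×10^7 mm⁴
I = 8.944×10^7 mm⁴ = 8.944×10^-5 m⁴
Effective length L_e = K·L = 1 × 6.06 = 6.060 m
P_cr = π²EI / L_e² = π² × 12.3×10⁹ × 8.944×10^-5 / 6.060² = 2.957×10^5 N
Factor of safety n = P_cr / P = 295.66 / 213 = 1.39

n ≈ 1.39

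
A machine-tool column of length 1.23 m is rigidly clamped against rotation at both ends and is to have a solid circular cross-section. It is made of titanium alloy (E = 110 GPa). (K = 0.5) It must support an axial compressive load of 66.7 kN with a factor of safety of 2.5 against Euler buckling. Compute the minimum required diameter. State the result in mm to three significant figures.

d ≈ 33.0 mm

Required P_cr = n·P = 2.5 × 66.7 = 166.8 kN
L_e = K·L = 0.5 × 1.23 = 0.6150 m
Required I = P_cr·L_e²/(π²E) = 1.667×10^5 × 0.6150² / (π² × 1.10×10^11) = 5.809×10^-8 m⁴
I_req = 5.809×10^4 mm⁴
Solid circle: I = πd⁴/64  ⇒  d = (64I/π)^(1/4) = (64×5.809×10^4/π)^(1/4) = 33.0 mm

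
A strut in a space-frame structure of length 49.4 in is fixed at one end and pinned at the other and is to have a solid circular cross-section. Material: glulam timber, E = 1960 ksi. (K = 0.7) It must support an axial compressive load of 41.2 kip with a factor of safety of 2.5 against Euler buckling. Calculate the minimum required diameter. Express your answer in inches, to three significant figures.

Required P_cr = n·P = 2.5 × 41.2 = 103.0 kip
L_e = K·L = 0.7 × 49.4 = 34.58 in
Required I = P_cr·L_e²/(π²E) = 1.030×10^5 × 34.58² / (π² × 1.96×10^6) = 6.367 in⁴
Solid circle: I = πd⁴/64  ⇒  d = (64I/π)^(1/4) = (64×6.367/π)^(1/4) = 3.37 in

d ≈ 3.37 in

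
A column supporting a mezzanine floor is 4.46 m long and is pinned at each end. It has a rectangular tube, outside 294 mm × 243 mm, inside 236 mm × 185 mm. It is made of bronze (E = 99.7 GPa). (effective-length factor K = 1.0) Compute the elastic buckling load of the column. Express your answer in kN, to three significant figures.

Weak-axis I_min = (h_o·b_o³ − h_i·b_i³)/12 with b_o = 243, b_i = 185.0 mm (shorter outer/inner sides).
I_min = (294×243³ − 236.0×185.0³)/12 = 2.270×10^8 mm⁴
I = 2.270×10^8 mm⁴ = 2.270×10^-4 m⁴
Effective length L_e = K·L = 1 × 4.46 = 4.460 m
P_cr = π²EI / L_e² = π² × 99.7×10⁹ × 2.270×10^-4 / 4.460² = 1.123×10^7 N

P_cr ≈ 11200 kN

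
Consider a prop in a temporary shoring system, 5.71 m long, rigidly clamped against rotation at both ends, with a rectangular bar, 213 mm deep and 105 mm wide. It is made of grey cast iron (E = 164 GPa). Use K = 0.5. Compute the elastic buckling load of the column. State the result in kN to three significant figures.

P_cr ≈ 4080 kN

Buckling occurs about the weak axis: I_min = h·b³/12 with b = 105 mm (the shorter side).
I_min = 213×105³/12 = 2.055×10^7 mm⁴
I = 2.055×10^7 mm⁴ = 2.055×10^-5 m⁴
Effective length L_e = K·L = 0.5 × 5.71 = 2.855 m
P_cr = π²EI / L_e² = π² × 164×10⁹ × 2.055×10^-5 / 2.855² = 4.080×10^6 N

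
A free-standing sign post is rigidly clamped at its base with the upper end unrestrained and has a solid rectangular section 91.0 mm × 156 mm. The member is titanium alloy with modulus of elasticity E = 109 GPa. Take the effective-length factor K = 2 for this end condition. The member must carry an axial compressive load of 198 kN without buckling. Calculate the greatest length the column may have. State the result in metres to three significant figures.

Buckling occurs about the weak axis: I_min = h·b³/12 with b = 91.0 mm (the shorter side).
I_min = 156×91.0³/12 = 9.796×10^6 mm⁴
I = 9.796×10^-6 m⁴
At the buckling limit P_cr = P = 1.980×10^5 N
From P_cr = π²EI/(K·L)²:  L = (1/K)·√(π²EI/P_cr) = (1/2)·√(π²×1.09×10^11×9.796×10^-6/1.980×10^5)
L = 3.65 m

L_max ≈ 3.65 m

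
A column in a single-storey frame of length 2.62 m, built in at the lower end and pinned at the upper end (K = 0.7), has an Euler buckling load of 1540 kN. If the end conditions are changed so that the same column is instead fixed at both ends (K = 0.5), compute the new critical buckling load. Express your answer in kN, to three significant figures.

P_cr ≈ 3020 kN

P_cr ∝ 1/K², so P_cr,new = P_cr,old × (K_old/K_new)² = 1540 × (0.7/0.5)²
= 1540 × 1.960 = 3020 kN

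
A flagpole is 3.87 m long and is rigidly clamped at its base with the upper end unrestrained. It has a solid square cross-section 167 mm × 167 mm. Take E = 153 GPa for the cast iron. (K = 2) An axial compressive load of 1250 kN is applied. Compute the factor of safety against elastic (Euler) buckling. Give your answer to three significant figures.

I = a⁴/12 = 167⁴/12 = 6.482×10^7 mm⁴
I = 6.482×10^7 mm⁴ = 6.482×10^-5 m⁴
Effective length L_e = K·L = 2 × 3.87 = 7.740 m
P_cr = π²EI / L_e² = π² × 153×10⁹ × 6.482×10^-5 / 7.740² = 1.634×10^6 N
Factor of safety n = P_cr / P = 1633.8 / 1250 = 1.31

n ≈ 1.31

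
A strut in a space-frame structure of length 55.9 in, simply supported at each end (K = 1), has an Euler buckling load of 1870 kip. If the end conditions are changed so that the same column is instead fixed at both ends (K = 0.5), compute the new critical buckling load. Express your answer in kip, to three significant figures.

P_cr ∝ 1/K², so P_cr,new = P_cr,old × (K_old/K_new)² = 1870 × (1/0.5)²
= 1870 × 4.000 = 7480 kip

P_cr ≈ 7480 kip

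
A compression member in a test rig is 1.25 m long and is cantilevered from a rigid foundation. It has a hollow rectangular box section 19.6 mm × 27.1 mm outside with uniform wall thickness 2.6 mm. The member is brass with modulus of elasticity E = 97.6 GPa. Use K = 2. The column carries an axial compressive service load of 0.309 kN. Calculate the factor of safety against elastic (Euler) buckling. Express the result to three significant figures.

Inner dimensions: h_i = 27.1 − 2×2.6 = 21.90 mm, b_i = 19.6 − 2×2.6 = 14.40 mm
Weak-axis I_min = (h_o·b_o³ − h_i·b_i³)/12 with b_o = 19.6, b_i = 14.40 mm (shorter outer/inner sides).
I_min = (27.1×19.6³ − 21.90×14.40³)/12 = 1.155×10^4 mm⁴
I = 1.155×10^4 mm⁴ = 1.155×10^-8 m⁴
Effective length L_e = K·L = 2 × 1.25 = 2.500 m
P_cr = π²EI / L_e² = π² × 97.6×10⁹ × 1.155×10^-8 / 2.500² = 1.781×10^3 N
Factor of safety n = P_cr / P = 1.7809 / 0.309 = 5.76

n ≈ 5.76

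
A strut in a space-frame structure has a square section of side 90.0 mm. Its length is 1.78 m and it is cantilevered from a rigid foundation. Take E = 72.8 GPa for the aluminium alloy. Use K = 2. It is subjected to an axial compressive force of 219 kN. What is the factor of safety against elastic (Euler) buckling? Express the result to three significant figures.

I = a⁴/12 = 90.0⁴/12 = 5.468×10^6 mm⁴
I = 5.468×10^6 mm⁴ = 5.468×10^-6 m⁴
Effective length L_e = K·L = 2 × 1.78 = 3.560 m
P_cr = π²EI / L_e² = π² × 72.8×10⁹ × 5.468×10^-6 / 3.560² = 3.100×10^5 N
Factor of safety n = P_cr / P = 309.97 / 219 = 1.42

n ≈ 1.42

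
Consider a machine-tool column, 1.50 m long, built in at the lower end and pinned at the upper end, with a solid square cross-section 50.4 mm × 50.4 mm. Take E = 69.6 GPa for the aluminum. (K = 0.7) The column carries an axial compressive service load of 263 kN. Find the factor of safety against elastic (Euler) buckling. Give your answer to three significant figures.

n ≈ 1.27

I = a⁴/12 = 50.4⁴/12 = 5.377×10^5 mm⁴
I = 5.377×10^5 mm⁴ = 5.377×10^-7 m⁴
Effective length L_e = K·L = 0.7 × 1.50 = 1.050 m
P_cr = π²EI / L_e² = π² × 69.6×10⁹ × 5.377×10^-7 / 1.050² = 3.350×10^5 N
Factor of safety n = P_cr / P = 335.02 / 263 = 1.27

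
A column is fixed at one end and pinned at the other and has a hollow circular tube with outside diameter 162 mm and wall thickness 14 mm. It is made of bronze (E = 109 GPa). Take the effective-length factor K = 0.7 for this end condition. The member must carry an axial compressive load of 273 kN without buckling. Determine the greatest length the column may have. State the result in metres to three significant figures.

Inner diameter d_i = 162 − 2×14 = 134.0 mm
I = π(d_o⁴ − d_i⁴)/64 = π(162⁴ − 134.0⁴)/64 = 1.798×10^7 mm⁴
I = 1.798×10^-5 m⁴
At the buckling limit P_cr = P = 2.730×10^5 N
From P_cr = π²EI/(K·L)²:  L = (1/K)·√(π²EI/P_cr) = (1/0.7)·√(π²×1.09×10^11×1.798×10^-5/2.730×10^5)
L = 12.0 m

L_max ≈ 12.0 m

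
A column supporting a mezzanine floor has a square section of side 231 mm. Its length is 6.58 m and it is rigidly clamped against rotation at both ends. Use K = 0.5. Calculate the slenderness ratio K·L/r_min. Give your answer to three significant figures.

λ ≈ 49.3

For a square r = a/√12 = 231/√12 = 66.68 mm
L_e = K·L = 0.5 × 6.58 m = 3.290 m = 3290.0 mm
λ = L_e / r_min = 3290.0 / 66.68 = 49.3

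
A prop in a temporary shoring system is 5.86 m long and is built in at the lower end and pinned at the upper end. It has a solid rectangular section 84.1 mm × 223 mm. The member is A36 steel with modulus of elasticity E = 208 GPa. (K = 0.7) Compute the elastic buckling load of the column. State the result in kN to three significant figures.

Buckling occurs about the weak axis: I_min = h·b³/12 with b = 84.1 mm (the shorter side).
I_min = 223×84.1³/12 = 1.105×10^7 mm⁴
I = 1.105×10^7 mm⁴ = 1.105×10^-5 m⁴
Effective length L_e = K·L = 0.7 × 5.86 = 4.102 m
P_cr = π²EI / L_e² = π² × 208×10⁹ × 1.105×10^-5 / 4.102² = 1.349×10^6 N

P_cr ≈ 1350 kN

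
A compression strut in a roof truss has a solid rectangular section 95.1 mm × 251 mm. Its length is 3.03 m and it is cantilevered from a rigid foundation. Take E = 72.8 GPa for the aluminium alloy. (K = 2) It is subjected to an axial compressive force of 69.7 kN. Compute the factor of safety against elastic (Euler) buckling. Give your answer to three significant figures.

Buckling occurs about the weak axis: I_min = h·b³/12 with b = 95.1 mm (the shorter side).
I_min = 251×95.1³/12 = 1.799×10^7 mm⁴
I = 1.799×10^7 mm⁴ = 1.799×10^-5 m⁴
Effective length L_e = K·L = 2 × 3.03 = 6.060 m
P_cr = π²EI / L_e² = π² × 72.8×10⁹ × 1.799×10^-5 / 6.060² = 3.520×10^5 N
Factor of safety n = P_cr / P = 351.98 / 69.7 = 5.05

n ≈ 5.05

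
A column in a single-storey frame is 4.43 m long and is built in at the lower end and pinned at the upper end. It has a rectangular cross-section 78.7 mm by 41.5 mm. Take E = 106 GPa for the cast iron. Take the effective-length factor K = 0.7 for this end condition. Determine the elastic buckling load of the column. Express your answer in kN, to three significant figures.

P_cr ≈ 51.0 kN

Buckling occurs about the weak axis: I_min = h·b³/12 with b = 41.5 mm (the shorter side).
I_min = 78.7×41.5³/12 = 4.687×10^5 mm⁴
I = 4.687×10^5 mm⁴ = 4.687×10^-7 m⁴
Effective length L_e = K·L = 0.7 × 4.43 = 3.101 m
P_cr = π²EI / L_e² = π² × 106×10⁹ × 4.687×10^-7 / 3.101² = 5.100×10^4 N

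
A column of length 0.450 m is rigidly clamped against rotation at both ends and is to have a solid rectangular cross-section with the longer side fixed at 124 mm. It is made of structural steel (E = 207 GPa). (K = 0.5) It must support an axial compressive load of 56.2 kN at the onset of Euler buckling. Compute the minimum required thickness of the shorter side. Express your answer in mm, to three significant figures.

b ≈ 5.13 mm

L_e = K·L = 0.5 × 0.450 = 0.2250 m
Required I = P_cr·L_e²/(π²E) = 5.620×10^4 × 0.2250² / (π² × 2.07×10^11) = 1.393×10^-9 m⁴
I_req = 1.393×10^3 mm⁴
Rectangle, weak axis: I_min = h·b³/12 with h = 124 mm fixed  ⇒  b = (12I/h)^(1/3) = 5.13 mm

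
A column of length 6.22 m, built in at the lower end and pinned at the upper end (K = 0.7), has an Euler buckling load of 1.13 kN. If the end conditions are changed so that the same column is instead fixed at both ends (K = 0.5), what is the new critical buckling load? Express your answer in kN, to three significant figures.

P_cr ∝ 1/K², so P_cr,new = P_cr,old × (K_old/K_new)² = 1.13 × (0.7/0.5)²
= 1.13 × 1.960 = 2.21 kN

P_cr ≈ 2.21 kN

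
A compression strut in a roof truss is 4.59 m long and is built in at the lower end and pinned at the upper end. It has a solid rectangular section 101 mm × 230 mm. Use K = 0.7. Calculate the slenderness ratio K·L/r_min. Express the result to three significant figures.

λ ≈ 110

For a rectangle r_min = b/√12 = 101/√12 = 29.16 mm
L_e = K·L = 0.7 × 4.59 m = 3.213 m = 3213.0 mm
λ = L_e / r_min = 3213.0 / 29.16 = 110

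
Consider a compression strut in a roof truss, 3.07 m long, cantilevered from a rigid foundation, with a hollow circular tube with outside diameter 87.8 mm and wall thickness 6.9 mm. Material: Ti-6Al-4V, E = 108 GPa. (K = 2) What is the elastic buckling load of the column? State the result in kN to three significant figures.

P_cr ≈ 40.9 kN

Inner diameter d_i = 87.8 − 2×6.9 = 74.00 mm
I = π(d_o⁴ − d_i⁴)/64 = π(87.8⁴ − 74.00⁴)/64 = 1.445×10^6 mm⁴
I = 1.445×10^6 mm⁴ = 1.445×10^-6 m⁴
Effective length L_e = K·L = 2 × 3.07 = 6.140 m
P_cr = π²EI / L_e² = π² × 108×10⁹ × 1.445×10^-6 / 6.140² = 4.086×10^4 N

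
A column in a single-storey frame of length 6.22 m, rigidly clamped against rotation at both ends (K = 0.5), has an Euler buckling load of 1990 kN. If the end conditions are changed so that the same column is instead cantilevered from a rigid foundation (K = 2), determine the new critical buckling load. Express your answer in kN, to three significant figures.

P_cr ≈ 124 kN

P_cr ∝ 1/K², so P_cr,new = P_cr,old × (K_old/K_new)² = 1990 × (0.5/2)²
= 1990 × 0.06250 = 124 kN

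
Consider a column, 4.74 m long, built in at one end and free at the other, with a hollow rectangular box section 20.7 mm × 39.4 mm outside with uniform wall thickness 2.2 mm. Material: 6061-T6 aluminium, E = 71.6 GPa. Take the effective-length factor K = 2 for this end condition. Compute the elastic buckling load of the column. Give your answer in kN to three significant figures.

P_cr ≈ 0.130 kN

Inner dimensions: h_i = 39.4 − 2×2.2 = 35.00 mm, b_i = 20.7 − 2×2.2 = 16.30 mm
Weak-axis I_min = (h_o·b_o³ − h_i·b_i³)/12 with b_o = 20.7, b_i = 16.30 mm (shorter outer/inner sides).
I_min = (39.4×20.7³ − 35.00×16.30³)/12 = 1.649×10^4 mm⁴
I = 1.649×10^4 mm⁴ = 1.649×10^-8 m⁴
Effective length L_e = K·L = 2 × 4.74 = 9.480 m
P_cr = π²EI / L_e² = π² × 71.6×10⁹ × 1.649×10^-8 / 9.480² = 129.7 N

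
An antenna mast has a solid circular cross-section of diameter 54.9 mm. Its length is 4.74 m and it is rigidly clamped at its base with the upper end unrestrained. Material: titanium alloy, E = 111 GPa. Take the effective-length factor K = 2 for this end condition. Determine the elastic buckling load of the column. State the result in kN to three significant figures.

I = πd⁴/64 = π×54.9⁴/64 = 4.459×10^5 mm⁴
I = 4.459×10^5 mm⁴ = 4.459×10^-7 m⁴
Effective length L_e = K·L = 2 × 4.74 = 9.480 m
P_cr = π²EI / L_e² = π² × 111×10⁹ × 4.459×10^-7 / 9.480² = 5.436×10^3 N

P_cr ≈ 5.44 kN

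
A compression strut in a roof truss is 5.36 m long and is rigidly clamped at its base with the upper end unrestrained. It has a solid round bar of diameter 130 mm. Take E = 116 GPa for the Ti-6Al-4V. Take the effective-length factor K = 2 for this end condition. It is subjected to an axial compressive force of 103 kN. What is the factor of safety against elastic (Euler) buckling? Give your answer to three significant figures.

I = πd⁴/64 = π×130⁴/64 = 1.402×10^7 mm⁴
I = 1.402×10^7 mm⁴ = 1.402×10^-5 m⁴
Effective length L_e = K·L = 2 × 5.36 = 10.72 m
P_cr = π²EI / L_e² = π² × 116×10⁹ × 1.402×10^-5 / 10.72² = 1.397×10^5 N
Factor of safety n = P_cr / P = 139.67 / 103 = 1.36

n ≈ 1.36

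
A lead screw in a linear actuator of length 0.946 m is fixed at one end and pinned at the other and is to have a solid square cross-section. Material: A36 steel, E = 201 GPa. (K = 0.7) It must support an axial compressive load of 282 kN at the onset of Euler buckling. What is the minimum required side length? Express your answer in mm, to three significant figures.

L_e = K·L = 0.7 × 0.946 = 0.6622 m
Required I = P_cr·L_e²/(π²E) = 2.820×10^5 × 0.6622² / (π² × 2.01×10^11) = 6.233×10^-8 m⁴
I_req = 6.233×10^4 mm⁴
Solid square: I = a⁴/12  ⇒  a = (12I)^(1/4) = (12×6.233×10^4)^(1/4) = 29.4 mm

a ≈ 29.4 mm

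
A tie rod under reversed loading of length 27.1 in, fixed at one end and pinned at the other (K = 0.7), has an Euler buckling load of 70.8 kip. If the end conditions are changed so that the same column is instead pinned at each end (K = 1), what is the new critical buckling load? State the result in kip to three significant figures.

P_cr ∝ 1/K², so P_cr,new = P_cr,old × (K_old/K_new)² = 70.8 × (0.7/1)²
= 70.8 × 0.4900 = 34.7 kip

P_cr ≈ 34.7 kip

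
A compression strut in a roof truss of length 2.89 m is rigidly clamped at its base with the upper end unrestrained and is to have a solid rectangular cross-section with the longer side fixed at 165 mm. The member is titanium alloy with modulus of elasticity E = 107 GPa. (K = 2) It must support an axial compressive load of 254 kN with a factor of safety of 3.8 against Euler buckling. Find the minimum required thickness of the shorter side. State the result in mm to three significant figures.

Required P_cr = n·P = 3.8 × 254 = 965.2 kN
L_e = K·L = 2 × 2.89 = 5.780 m
Required I = P_cr·L_e²/(π²E) = 9.652×10^5 × 5.780² / (π² × 1.07×10^11) = 3.053×10^-5 m⁴
I_req = 3.053×10^7 mm⁴
Rectangle, weak axis: I_min = h·b³/12 with h = 165 mm fixed  ⇒  b = (12I/h)^(1/3) = 130 mm

b ≈ 130 mm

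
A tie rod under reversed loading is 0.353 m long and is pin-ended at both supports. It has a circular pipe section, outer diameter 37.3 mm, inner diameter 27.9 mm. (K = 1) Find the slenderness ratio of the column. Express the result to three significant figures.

d_o = 37.3 mm, d_i = 27.9 mm
I = π(d_o⁴ − d_i⁴)/64 = π(37.3⁴ − 27.90⁴)/64 = 6.527×10^4 mm⁴
A = 481.4 mm²;  r_min = √(I/A) = √(6.527×10^4/481.4) = 11.65 mm
L_e = K·L = 1 × 0.353 m = 0.3530 m = 353.00 mm
λ = L_e / r_min = 353.00 / 11.65 = 30.3

λ ≈ 30.3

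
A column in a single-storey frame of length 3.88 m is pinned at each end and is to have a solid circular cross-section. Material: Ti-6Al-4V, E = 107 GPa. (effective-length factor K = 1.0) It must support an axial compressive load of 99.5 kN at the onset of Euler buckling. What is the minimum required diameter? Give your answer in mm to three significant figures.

d ≈ 73.3 mm

L_e = K·L = 1 × 3.88 = 3.880 m
Required I = P_cr·L_e²/(π²E) = 9.950×10^4 × 3.880² / (π² × 1.07×10^11) = 1.418×10^-6 m⁴
I_req = 1.418×10^6 mm⁴
Solid circle: I = πd⁴/64  ⇒  d = (64I/π)^(1/4) = (64×1.418×10^6/π)^(1/4) = 73.3 mm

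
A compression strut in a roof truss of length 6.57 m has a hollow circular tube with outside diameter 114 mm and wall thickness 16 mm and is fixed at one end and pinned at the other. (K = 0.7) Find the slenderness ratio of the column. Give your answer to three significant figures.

λ ≈ 131

Inner diameter d_i = 114 − 2×16 = 82.00 mm
I = π(d_o⁴ − d_i⁴)/64 = π(114⁴ − 82.00⁴)/64 = 6.071×10^6 mm⁴
A = 4.926×10^3 mm²;  r_min = √(I/A) = √(6.071×10^6/4.926×10^3) = 35.11 mm
L_e = K·L = 0.7 × 6.57 m = 4.599 m = 4599.0 mm
λ = L_e / r_min = 4599.0 / 35.11 = 131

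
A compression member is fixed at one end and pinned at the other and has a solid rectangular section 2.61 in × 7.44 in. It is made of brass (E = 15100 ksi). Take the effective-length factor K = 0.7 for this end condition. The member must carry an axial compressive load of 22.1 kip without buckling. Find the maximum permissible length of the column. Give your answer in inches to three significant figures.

L_max ≈ 389 in

Buckling occurs about the weak axis: I_min = h·b³/12 with b = 2.61 in (the shorter side).
I_min = 7.44×2.61³/12 = 11.02 in⁴
At the buckling limit P_cr = P = 2.210×10^4 lb
From P_cr = π²EI/(K·L)²:  L = (1/K)·√(π²EI/P_cr) = (1/0.7)·√(π²×1.51×10^7×11.02/2.210×10^4)
L = 389 in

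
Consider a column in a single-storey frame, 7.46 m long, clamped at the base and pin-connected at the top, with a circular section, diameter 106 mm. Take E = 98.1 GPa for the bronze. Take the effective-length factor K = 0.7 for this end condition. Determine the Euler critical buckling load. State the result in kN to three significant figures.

P_cr ≈ 220 kN

I = πd⁴/64 = π×106⁴/64 = 6.197×10^6 mm⁴
I = 6.197×10^6 mm⁴ = 6.197×10^-6 m⁴
Effective length L_e = K·L = 0.7 × 7.46 = 5.222 m
P_cr = π²EI / L_e² = π² × 98.1×10⁹ × 6.197×10^-6 / 5.222² = 2.200×10^5 N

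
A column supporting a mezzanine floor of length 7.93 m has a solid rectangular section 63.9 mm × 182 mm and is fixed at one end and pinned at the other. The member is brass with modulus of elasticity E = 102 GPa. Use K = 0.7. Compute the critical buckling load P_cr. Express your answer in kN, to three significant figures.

Buckling occurs about the weak axis: I_min = h·b³/12 with b = 63.9 mm (the shorter side).
I_min = 182×63.9³/12 = 3.957×10^6 mm⁴
I = 3.957×10^6 mm⁴ = 3.957×10^-6 m⁴
Effective length L_e = K·L = 0.7 × 7.93 = 5.551 m
P_cr = π²EI / L_e² = π² × 102×10⁹ × 3.957×10^-6 / 5.551² = 1.293×10^5 N

P_cr ≈ 129 kN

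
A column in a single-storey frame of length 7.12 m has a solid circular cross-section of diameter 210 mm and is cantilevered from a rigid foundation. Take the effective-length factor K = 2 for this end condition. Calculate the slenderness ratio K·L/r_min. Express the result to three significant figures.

I = πd⁴/64 = π×210⁴/64 = 9.547×10^7 mm⁴
A = 3.464×10^4 mm²;  r_min = √(I/A) = √(9.547×10^7/3.464×10^4) = 52.50 mm
L_e = K·L = 2 × 7.12 m = 14.24 m = 14240 mm
λ = L_e / r_min = 14240 / 52.50 = 271

λ ≈ 271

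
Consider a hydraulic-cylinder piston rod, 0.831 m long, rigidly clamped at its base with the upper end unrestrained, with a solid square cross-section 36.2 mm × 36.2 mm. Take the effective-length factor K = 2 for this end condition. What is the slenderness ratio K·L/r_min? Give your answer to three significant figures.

I = a⁴/12 = 36.2⁴/12 = 1.431×10^5 mm⁴
A = 1.310×10^3 mm²;  r_min = √(I/A) = √(1.431×10^5/1.310×10^3) = 10.45 mm
L_e = K·L = 2 × 0.831 m = 1.662 m = 1662.0 mm
λ = L_e / r_min = 1662.0 / 10.45 = 159

λ ≈ 159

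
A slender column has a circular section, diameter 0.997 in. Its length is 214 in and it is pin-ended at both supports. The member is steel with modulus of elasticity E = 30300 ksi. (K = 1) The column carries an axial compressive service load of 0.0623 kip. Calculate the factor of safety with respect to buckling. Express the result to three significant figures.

n ≈ 5.08

I = πd⁴/64 = π×0.997⁴/64 = 4.850×10^-2 in⁴
Effective length L_e = K·L = 1 × 214 = 214.0 in
P_cr = π²EI / L_e² = π² × 30300×10³ × 4.850×10^-2 / 214.0² = 316.7 lb
Factor of safety n = P_cr / P = 0.31671 / 0.0623 = 5.08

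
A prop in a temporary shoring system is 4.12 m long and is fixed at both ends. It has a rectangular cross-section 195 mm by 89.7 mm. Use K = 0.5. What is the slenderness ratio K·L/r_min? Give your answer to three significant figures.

λ ≈ 79.6

For a rectangle r_min = b/√12 = 89.7/√12 = 25.89 mm
L_e = K·L = 0.5 × 4.12 m = 2.060 m = 2060.0 mm
λ = L_e / r_min = 2060.0 / 25.89 = 79.6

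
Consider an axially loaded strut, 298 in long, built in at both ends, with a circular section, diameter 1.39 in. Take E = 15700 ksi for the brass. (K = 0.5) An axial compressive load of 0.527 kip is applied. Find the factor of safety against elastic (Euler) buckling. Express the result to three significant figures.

I = πd⁴/64 = π×1.39⁴/64 = 0.1832 in⁴
Effective length L_e = K·L = 0.5 × 298 = 149.0 in
P_cr = π²EI / L_e² = π² × 15700×10³ × 0.1832 / 149.0² = 1.279×10^3 lb
Factor of safety n = P_cr / P = 1.2790 / 0.527 = 2.43

n ≈ 2.43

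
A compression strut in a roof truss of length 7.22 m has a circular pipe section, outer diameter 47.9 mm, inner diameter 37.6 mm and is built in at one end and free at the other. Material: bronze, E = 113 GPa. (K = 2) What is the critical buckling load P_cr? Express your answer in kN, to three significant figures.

P_cr ≈ 0.857 kN

d_o = 47.9 mm, d_i = 37.6 mm
I = π(d_o⁴ − d_i⁴)/64 = π(47.9⁴ − 37.60⁴)/64 = 1.603×10^5 mm⁴
I = 1.603×10^5 mm⁴ = 1.603×10^-7 m⁴
Effective length L_e = K·L = 2 × 7.22 = 14.44 m
P_cr = π²EI / L_e² = π² × 113×10⁹ × 1.603×10^-7 / 14.44² = 857.4 N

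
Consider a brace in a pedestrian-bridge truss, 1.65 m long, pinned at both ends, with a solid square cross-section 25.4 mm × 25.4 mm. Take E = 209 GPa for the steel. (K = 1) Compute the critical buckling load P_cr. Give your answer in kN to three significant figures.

I = a⁴/12 = 25.4⁴/12 = 3.469×10^4 mm⁴
I = 3.469×10^4 mm⁴ = 3.469×10^-8 m⁴
Effective length L_e = K·L = 1 × 1.65 = 1.650 m
P_cr = π²EI / L_e² = π² × 209×10⁹ × 3.469×10^-8 / 1.650² = 2.628×10^4 N

P_cr ≈ 26.3 kN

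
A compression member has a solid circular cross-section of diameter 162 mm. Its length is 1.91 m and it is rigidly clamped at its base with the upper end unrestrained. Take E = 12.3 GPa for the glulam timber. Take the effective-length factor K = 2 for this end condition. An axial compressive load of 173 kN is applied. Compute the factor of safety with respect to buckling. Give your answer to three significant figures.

n ≈ 1.63

I = πd⁴/64 = π×162⁴/64 = 3.381×10^7 mm⁴
I = 3.381×10^7 mm⁴ = 3.381×10^-5 m⁴
Effective length L_e = K·L = 2 × 1.91 = 3.820 m
P_cr = π²EI / L_e² = π² × 12.3×10⁹ × 3.381×10^-5 / 3.820² = 2.813×10^5 N
Factor of safety n = P_cr / P = 281.26 / 173 = 1.63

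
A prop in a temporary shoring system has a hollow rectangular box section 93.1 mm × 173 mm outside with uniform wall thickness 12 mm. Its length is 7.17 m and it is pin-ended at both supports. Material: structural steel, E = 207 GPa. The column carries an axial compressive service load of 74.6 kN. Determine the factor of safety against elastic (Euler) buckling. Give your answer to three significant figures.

Inner dimensions: h_i = 173 − 2×12 = 149.0 mm, b_i = 93.1 − 2×12 = 69.10 mm
Weak-axis I_min = (h_o·b_o³ − h_i·b_i³)/12 with b_o = 93.1, b_i = 69.10 mm (shorter outer/inner sides).
I_min = (173×93.1³ − 149.0×69.10³)/12 = 7.537×10^6 mm⁴
I = 7.537×10^6 mm⁴ = 7.537×10^-6 m⁴
Effective length L_e = K·L = 1 × 7.17 = 7.170 m
P_cr = π²EI / L_e² = π² × 207×10⁹ × 7.537×10^-6 / 7.170² = 2.995×10^5 N
Factor of safety n = P_cr / P = 299.52 / 74.6 = 4.01

n ≈ 4.01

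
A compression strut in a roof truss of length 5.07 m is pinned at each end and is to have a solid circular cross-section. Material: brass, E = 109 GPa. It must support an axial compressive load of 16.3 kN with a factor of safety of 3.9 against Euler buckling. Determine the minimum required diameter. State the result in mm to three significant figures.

Required P_cr = n·P = 3.9 × 16.3 = 63.57 kN
L_e = K·L = 1 × 5.07 = 5.070 m
Required I = P_cr·L_e²/(π²E) = 6.357×10^4 × 5.070² / (π² × 1.09×10^11) = 1.519×10^-6 m⁴
I_req = 1.519×10^6 mm⁴
Solid circle: I = πd⁴/64  ⇒  d = (64I/π)^(1/4) = (64×1.519×10^6/π)^(1/4) = 74.6 mm

d ≈ 74.6 mm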